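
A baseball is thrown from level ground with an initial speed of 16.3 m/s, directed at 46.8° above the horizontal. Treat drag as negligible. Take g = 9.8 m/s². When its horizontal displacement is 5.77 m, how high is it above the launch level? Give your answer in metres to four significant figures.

4.834 m

Resolve: vₓ = 16.30 cos 46.8° = 11.16 m/s and v_y0 = 16.30 sin 46.8° = 11.88 m/s.
Time to reach x = 5.77 m: t = x/vₓ = 5.77/11.16 = 0.5171 s.
Height: y = v_y0 t − ½ g t² = 11.88 × 0.5171 − 4.900 × 0.5171² = 6.144 − 1.310 = 4.834 m.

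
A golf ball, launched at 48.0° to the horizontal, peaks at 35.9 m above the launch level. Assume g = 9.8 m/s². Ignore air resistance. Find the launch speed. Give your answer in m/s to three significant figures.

35.7 m/s

At the peak v_y = 0, so v_y0 = √(2gH) = √(2 × 9.80 × 35.9) = 26.53 m/s.
v_y0 = v₀ sin θ ⇒ v₀ = 26.53 / sin 48.0° = 35.69 m/s.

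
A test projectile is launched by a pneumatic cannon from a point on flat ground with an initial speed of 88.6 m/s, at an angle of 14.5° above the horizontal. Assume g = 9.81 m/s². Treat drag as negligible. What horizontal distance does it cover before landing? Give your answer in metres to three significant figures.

Resolve: vₓ = 88.60 cos 14.5° = 85.78 m/s and v_y0 = 88.60 sin 14.5° = 22.18 m/s.
Flight time T = 2 v_y0 / g = 4.523 s.
Range: R = vₓ T = 85.78 × 4.523 = 387.9 m.

388 m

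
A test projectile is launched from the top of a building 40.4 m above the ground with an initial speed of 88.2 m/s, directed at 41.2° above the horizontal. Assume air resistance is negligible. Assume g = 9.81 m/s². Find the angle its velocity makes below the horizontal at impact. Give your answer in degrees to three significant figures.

44.2°

Resolve: vₓ = 88.20 cos 41.2° = 66.36 m/s and v_y0 = 88.20 sin 41.2° = 58.10 m/s.
With up positive and y = 0 at the ground: y(t) = 40.4 + (58.10) t − 4.905 t². Setting y = 0 and taking the positive root: t = [58.10 + √(58.10² + 2·9.81·40.4)] / 9.81 = (58.10 + 64.56) / 9.81 = 12.50 s.
At impact: v_y = v_y0 − g t = −64.56 m/s; vₓ = 66.36 m/s.
Angle below horizontal: arctan(|v_y|/vₓ) = arctan(64.56/66.36) = 44.21°.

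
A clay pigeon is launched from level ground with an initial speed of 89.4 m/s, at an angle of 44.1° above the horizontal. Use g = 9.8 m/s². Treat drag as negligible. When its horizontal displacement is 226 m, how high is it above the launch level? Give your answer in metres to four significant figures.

vₓ = 89.40 cos 44.1° = 64.20 m/s; v_y0 = 89.40 sin 44.1° = 62.21 m/s.
x = vₓ t ⇒ t = 226/64.20 = 3.520 s.
Height: y = v_y0 t − ½ g t² = 62.21 × 3.520 − 4.900 × 3.520² = 219.0 − 60.72 = 158.3 m.

158.3 m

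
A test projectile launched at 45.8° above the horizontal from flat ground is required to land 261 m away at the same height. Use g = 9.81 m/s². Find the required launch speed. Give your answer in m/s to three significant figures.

50.6 m/s

Level-ground range: R = v₀² sin(2θ)/g, so v₀ = √(gR / sin 2θ).
v₀ = √(9.81 × 261 / sin 91.60°) = √(2560 / 0.9996) = √2561.4 = 50.61 m/s.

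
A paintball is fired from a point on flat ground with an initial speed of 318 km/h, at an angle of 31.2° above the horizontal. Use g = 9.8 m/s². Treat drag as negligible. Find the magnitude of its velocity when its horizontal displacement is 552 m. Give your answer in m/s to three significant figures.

79.9 m/s

Convert: 318 km/h = 318/3.6 = 88.33 m/s.
Components: vₓ = 88.33 cos 31.2° = 75.56 m/s, v_y0 = 88.33 sin 31.2° = 45.76 m/s.
At x = 552 m, t = x/vₓ = 552/75.56 = 7.306 s.
Vertical velocity there: v_y = v_y0 − g t = 45.76 − 9.80 × 7.306 = −25.84 m/s.
Speed: √(vₓ² + v_y²) = √(75.56² + 25.84²) = 79.85 m/s.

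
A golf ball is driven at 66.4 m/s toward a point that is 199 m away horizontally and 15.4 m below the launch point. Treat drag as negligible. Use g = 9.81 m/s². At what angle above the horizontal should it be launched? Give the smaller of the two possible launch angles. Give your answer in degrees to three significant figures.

8.47°

Trajectory: y = x tanθ − g x² (1 + tan²θ)/(2v₀²). With x = 199, y = −15.4, v₀ = 66.4, g = 9.81:
44.06 tan²θ − 199 tanθ + (28.66) = 0.
tanθ = [199 ± √(199² − 4 × 44.06 × (28.66))] / (2 × 44.06) = (199 ± 185.9) / 88.11, giving tanθ = 0.1489 or 4.368.
θ = 8.470° or 77.11°; the smaller is 8.470°.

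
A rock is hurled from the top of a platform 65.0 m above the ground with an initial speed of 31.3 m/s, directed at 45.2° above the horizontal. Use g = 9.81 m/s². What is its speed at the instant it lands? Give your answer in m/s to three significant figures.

47.5 m/s

Horizontal component vₓ = 31.30 cos 45.2° = 22.06 m/s; vertical v_y0 = 31.30 sin 45.2° = 22.21 m/s.
The projectile lands when y = 65.0 + (22.21) t − ½·9.81·t² = 0. Positive root: t = (22.21 + √(22.21² + 2·9.81·65.0)) / 9.81 = (22.21 + 42.05) / 9.81 = 6.551 s.
Vertical velocity at impact: v_y = v_y0 − g t = 22.21 − 9.81 × 6.551 = −42.05 m/s.
Speed: |v| = √(vₓ² + v_y²) = √(22.06² + 42.05²) = 47.49 m/s.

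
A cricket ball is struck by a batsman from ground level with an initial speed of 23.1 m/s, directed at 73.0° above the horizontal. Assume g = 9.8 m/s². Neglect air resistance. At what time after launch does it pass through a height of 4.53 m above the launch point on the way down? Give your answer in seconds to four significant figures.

vₓ = 23.10 cos 73.0° = 6.754 m/s; v_y0 = 23.10 sin 73.0° = 22.09 m/s.
Height y(t) = 22.09 t − 4.900 t² = 4.53 gives 4.900 t² − 22.09 t + 4.53 = 0.
Quadratic formula: t = (22.09 ± √399.21) / 9.80 = (22.09 ± 19.98) / 9.80 → t = 0.2154 s or 4.293 s.
The descending-branch root is 4.293 s.

4.293 s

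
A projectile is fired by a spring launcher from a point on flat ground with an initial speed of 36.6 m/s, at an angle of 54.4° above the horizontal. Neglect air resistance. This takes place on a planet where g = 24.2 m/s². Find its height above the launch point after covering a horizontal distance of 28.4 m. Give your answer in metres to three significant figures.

Components: vₓ = 36.60 cos 54.4° = 21.31 m/s, v_y0 = 36.60 sin 54.4° = 29.76 m/s.
Time to reach x = 28.4 m: t = x/vₓ = 28.4/21.31 = 1.333 s.
Height: y = v_y0 t − ½ g t² = 29.76 × 1.333 − 12.10 × 1.333² = 39.67 − 21.50 = 18.17 m.

18.2 m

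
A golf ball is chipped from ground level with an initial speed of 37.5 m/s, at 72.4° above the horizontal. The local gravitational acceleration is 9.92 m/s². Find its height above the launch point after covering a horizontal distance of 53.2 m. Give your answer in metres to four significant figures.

Components: vₓ = 37.50 cos 72.4° = 11.34 m/s, v_y0 = 37.50 sin 72.4° = 35.74 m/s.
At x = 53.2 m, t = x/vₓ = 53.2/11.34 = 4.692 s.
Height: y = v_y0 t − ½ g t² = 35.74 × 4.692 − 4.960 × 4.692² = 167.7 − 109.2 = 58.52 m.

58.52 m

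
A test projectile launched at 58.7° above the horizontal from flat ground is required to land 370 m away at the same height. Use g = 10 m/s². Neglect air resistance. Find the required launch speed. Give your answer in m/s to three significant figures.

On level ground R = v₀² sin 2θ / g ⇒ v₀ = √(gR / sin 2θ).
v₀ = √(10.0 × 370 / sin 117.4°) = √(3700 / 0.8878) = √4167.5 = 64.56 m/s.

64.6 m/s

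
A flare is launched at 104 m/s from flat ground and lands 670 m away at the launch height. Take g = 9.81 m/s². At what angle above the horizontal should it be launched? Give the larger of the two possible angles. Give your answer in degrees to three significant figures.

R = v₀² sin 2θ / g gives sin 2θ = gR/v₀² = 9.81·670/104² = 0.6077.
2θ = 37.42° or 180° − 37.42° = 142.6°, so θ = 18.71° or 71.29°.
The larger angle is 71.29°.

71.3°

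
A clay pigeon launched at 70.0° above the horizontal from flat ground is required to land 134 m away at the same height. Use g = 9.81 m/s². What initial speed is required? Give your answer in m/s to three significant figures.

45.2 m/s

From R = (v₀² / g) sin 2θ: v₀ = √(gR / sin 2θ).
v₀ = √(9.81 × 134 / sin 140.0°) = √(1315 / 0.6428) = √2045.1 = 45.22 m/s.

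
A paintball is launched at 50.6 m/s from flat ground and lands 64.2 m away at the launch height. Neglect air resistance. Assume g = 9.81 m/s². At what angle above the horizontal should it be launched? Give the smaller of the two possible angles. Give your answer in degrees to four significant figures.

7.120°

Level-ground range R = v₀² sin(2θ)/g ⇒ sin(2θ) = gR/v₀² = 9.81 × 64.2 / 50.6² = 0.2460.
2θ = 14.24° or 180° − 14.24° = 165.8°, so θ = 7.120° or 82.88°.
The smaller angle is 7.120°.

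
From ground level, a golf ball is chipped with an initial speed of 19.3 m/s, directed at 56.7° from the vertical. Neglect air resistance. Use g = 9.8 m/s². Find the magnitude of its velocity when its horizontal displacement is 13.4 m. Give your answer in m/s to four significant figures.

16.32 m/s

vₓ = 19.30 sin 56.7° = 16.13 m/s; v_y0 = 19.30 cos 56.7° = 10.60 m/s.
At x = 13.4 m, t = x/vₓ = 13.4/16.13 = 0.8307 s.
Vertical velocity there: v_y = v_y0 − g t = 10.60 − 9.80 × 0.8307 = 2.455 m/s.
Speed: √(vₓ² + v_y²) = √(16.13² + 2.455²) = 16.32 m/s.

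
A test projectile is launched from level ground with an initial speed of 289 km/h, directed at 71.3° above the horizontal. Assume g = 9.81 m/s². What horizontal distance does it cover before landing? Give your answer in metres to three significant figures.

399 m

Convert: 289 km/h = 289/3.6 = 80.28 m/s.
Components: vₓ = 80.28 cos 71.3° = 25.74 m/s, v_y0 = 80.28 sin 71.3° = 76.04 m/s.
Time aloft: T = 2 v_y0 / g = 2 × 76.04 / 9.81 = 15.50 s.
Range: R = vₓ T = 25.74 × 15.50 = 399.0 m.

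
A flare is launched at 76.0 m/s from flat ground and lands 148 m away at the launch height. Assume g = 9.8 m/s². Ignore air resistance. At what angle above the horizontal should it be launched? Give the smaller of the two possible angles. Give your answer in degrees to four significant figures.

7.272°

Level-ground range R = v₀² sin(2θ)/g ⇒ sin(2θ) = gR/v₀² = 9.80 × 148 / 76.0² = 0.2511.
2θ = 14.54° or 180° − 14.54° = 165.5°, so θ = 7.272° or 82.73°.
The smaller angle is 7.272°.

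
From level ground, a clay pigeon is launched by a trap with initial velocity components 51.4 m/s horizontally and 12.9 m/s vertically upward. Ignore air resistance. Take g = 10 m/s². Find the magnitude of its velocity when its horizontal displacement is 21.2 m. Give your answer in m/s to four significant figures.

At x = 21.2 m, t = x/vₓ = 21.2/51.40 = 0.4125 s.
Vertical velocity there: v_y = v_y0 − g t = 12.90 − 10.0 × 0.4125 = 8.775 m/s.
Speed: √(vₓ² + v_y²) = √(51.40² + 8.775²) = 52.14 m/s.

52.14 m/s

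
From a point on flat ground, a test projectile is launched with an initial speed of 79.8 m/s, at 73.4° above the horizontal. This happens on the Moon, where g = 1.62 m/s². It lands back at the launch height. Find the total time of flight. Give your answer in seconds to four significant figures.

94.41 s

vₓ = 79.80 cos 73.4° = 22.80 m/s; v_y0 = 79.80 sin 73.4° = 76.47 m/s.
Landing at launch height ⇒ T = 2 v_y0 / g = 2 × 76.47 / 1.62 = 94.41 s.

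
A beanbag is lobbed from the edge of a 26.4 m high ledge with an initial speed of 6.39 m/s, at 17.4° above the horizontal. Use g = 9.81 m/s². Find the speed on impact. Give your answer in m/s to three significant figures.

Resolve: vₓ = 6.390 cos 17.4° = 6.098 m/s and v_y0 = 6.390 sin 17.4° = 1.911 m/s.
The projectile lands when y = 26.4 + (1.911) t − ½·9.81·t² = 0. Positive root: t = (1.911 + √(1.911² + 2·9.81·26.4)) / 9.81 = (1.911 + 22.84) / 9.81 = 2.523 s.
Vertical velocity at impact: v_y = v_y0 − g t = 1.911 − 9.81 × 2.523 = −22.84 m/s.
Speed: |v| = √(vₓ² + v_y²) = √(6.098² + 22.84²) = 23.64 m/s.

23.6 m/s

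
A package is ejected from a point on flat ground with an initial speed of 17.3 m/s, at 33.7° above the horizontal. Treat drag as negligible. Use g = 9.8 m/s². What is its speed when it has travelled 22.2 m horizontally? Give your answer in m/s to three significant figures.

15.4 m/s

Components: vₓ = 17.30 cos 33.7° = 14.39 m/s, v_y0 = 17.30 sin 33.7° = 9.599 m/s.
x = vₓ t ⇒ t = 22.2/14.39 = 1.542 s.
Vertical velocity there: v_y = v_y0 − g t = 9.599 − 9.80 × 1.542 = −5.517 m/s.
Speed: √(vₓ² + v_y²) = √(14.39² + 5.517²) = 15.41 m/s.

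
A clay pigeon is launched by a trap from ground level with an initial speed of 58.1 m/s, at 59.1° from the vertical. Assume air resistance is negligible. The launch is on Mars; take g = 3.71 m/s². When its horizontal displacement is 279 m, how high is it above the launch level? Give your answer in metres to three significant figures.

Resolve: vₓ = 58.10 sin 59.1° = 49.85 m/s and v_y0 = 58.10 cos 59.1° = 29.84 m/s.
x = vₓ t ⇒ t = 279/49.85 = 5.596 s.
Height: y = v_y0 t − ½ g t² = 29.84 × 5.596 − 1.855 × 5.596² = 167.0 − 58.10 = 108.9 m.

109 m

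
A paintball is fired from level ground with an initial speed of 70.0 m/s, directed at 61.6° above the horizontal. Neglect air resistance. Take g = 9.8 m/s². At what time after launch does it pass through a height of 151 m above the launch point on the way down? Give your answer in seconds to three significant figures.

vₓ = 70.00 cos 61.6° = 33.29 m/s; v_y0 = 70.00 sin 61.6° = 61.58 m/s.
Height y(t) = 61.58 t − 4.900 t² = 151 gives 4.900 t² − 61.58 t + 151 = 0.
t = [61.58 ± √(61.58² − 2·9.80·151)] / 9.80 = (61.58 ± 28.84) / 9.80, so t = 3.340 s or t = 9.226 s.
The descending-branch root is 9.226 s.

9.23 s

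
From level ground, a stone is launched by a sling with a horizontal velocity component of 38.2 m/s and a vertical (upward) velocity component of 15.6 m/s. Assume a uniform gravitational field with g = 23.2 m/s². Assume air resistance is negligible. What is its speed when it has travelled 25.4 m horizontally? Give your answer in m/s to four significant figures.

38.20 m/s

x = vₓ t ⇒ t = 25.4/38.20 = 0.6649 s.
Vertical velocity there: v_y = v_y0 − g t = 15.60 − 23.2 × 0.6649 = 0.1738 m/s.
Speed: √(vₓ² + v_y²) = √(38.20² + 0.1738²) = 38.20 m/s.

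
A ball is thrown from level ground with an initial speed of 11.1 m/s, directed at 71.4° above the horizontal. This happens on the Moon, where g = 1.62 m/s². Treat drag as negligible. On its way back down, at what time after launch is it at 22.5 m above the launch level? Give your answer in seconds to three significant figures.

10.3 s

Horizontal component vₓ = 11.10 cos 71.4° = 3.540 m/s; vertical v_y0 = 11.10 sin 71.4° = 10.52 m/s.
Height y(t) = 10.52 t − 0.8100 t² = 22.5 gives 0.8100 t² − 10.52 t + 22.5 = 0.
t = [10.52 ± √(10.52² − 2·1.62·22.5)] / 1.62 = (10.52 ± 6.146) / 1.62, so t = 2.700 s or t = 10.29 s.
The descending-branch root is 10.29 s.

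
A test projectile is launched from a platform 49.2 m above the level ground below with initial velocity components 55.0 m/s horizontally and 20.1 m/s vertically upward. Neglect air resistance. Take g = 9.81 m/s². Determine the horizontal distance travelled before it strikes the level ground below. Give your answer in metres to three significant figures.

The projectile lands when y = 49.2 + (20.10) t − ½·9.81·t² = 0. Positive root: t = (20.10 + √(20.10² + 2·9.81·49.2)) / 9.81 = (20.10 + 37.00) / 9.81 = 5.821 s.
Horizontal distance: R = vₓ t = 55.00 × 5.821 = 320.2 m.

320 m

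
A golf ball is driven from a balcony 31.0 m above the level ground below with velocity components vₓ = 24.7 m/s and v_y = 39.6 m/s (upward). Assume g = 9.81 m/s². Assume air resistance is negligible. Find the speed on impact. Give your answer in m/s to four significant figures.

With up positive and y = 0 at the ground: y(t) = 31.0 + (39.60) t − 4.905 t². Setting y = 0 and taking the positive root: t = [39.60 + √(39.60² + 2·9.81·31.0)] / 9.81 = (39.60 + 46.65) / 9.81 = 8.792 s.
Vertical velocity at impact: v_y = v_y0 − g t = 39.60 − 9.81 × 8.792 = −46.65 m/s.
Speed: |v| = √(vₓ² + v_y²) = √(24.70² + 46.65²) = 52.79 m/s.

52.79 m/s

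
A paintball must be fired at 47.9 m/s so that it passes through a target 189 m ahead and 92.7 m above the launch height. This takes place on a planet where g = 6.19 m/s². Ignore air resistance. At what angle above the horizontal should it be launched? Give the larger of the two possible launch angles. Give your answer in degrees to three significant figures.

Trajectory: y = x tanθ − g x² (1 + tan²θ)/(2v₀²). With x = 189, y = 92.7, v₀ = 47.9, g = 6.19:
48.19 tan²θ − 189 tanθ + (140.9) = 0.
tanθ = [189 ± √(189² − 4 × 48.19 × (140.9))] / (2 × 48.19) = (189 ± 92.56) / 96.37, giving tanθ = 1.001 or 2.922.
θ = 45.02° or 71.11°; the larger is 71.11°.

71.1°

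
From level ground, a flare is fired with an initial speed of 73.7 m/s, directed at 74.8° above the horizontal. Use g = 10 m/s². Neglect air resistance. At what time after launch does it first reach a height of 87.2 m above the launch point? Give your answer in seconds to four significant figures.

1.355 s

Components: vₓ = 73.70 cos 74.8° = 19.32 m/s, v_y0 = 73.70 sin 74.8° = 71.12 m/s.
Require v_y0 t − ½ g t² = 87.2, i.e. 5.000 t² − 71.12 t + 87.2 = 0.
t = [71.12 ± √(71.12² − 2·10.0·87.2)] / 10.0 = (71.12 ± 57.57) / 10.0, so t = 1.355 s or t = 12.87 s.
The first (ascending) time is 1.355 s.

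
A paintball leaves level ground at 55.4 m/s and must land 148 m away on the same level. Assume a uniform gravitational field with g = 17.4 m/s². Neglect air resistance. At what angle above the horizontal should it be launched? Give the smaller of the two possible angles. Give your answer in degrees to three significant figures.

R = v₀² sin 2θ / g gives sin 2θ = gR/v₀² = 17.4·148/55.4² = 0.8391.
2θ = 57.04° or 180° − 57.04° = 123.0°, so θ = 28.52° or 61.48°.
The smaller angle is 28.52°.

28.5°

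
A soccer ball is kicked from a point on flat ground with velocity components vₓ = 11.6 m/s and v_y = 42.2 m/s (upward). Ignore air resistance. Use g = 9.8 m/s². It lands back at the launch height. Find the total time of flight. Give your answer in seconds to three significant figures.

8.61 s

Landing at launch height ⇒ T = 2 v_y0 / g = 2 × 42.20 / 9.80 = 8.612 s.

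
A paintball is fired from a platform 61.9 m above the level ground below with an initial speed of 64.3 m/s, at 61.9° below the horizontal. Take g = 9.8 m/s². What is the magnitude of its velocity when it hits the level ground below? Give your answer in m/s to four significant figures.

vₓ = 64.30 cos 61.9° = 30.29 m/s; v_y0 = −56.72 m/s (downward).
With up positive and y = 0 at the ground: y(t) = 61.9 + (−56.72) t − 4.900 t². Setting y = 0 and taking the positive root: t = [−56.72 + √(56.72² + 2·9.80·61.9)] / 9.80 = (−56.72 + 66.56) / 9.80 = 1.004 s.
Vertical velocity at impact: v_y = v_y0 − g t = −56.72 − 9.80 × 1.004 = −66.56 m/s.
Speed: |v| = √(vₓ² + v_y²) = √(30.29² + 66.56²) = 73.13 m/s.

73.13 m/s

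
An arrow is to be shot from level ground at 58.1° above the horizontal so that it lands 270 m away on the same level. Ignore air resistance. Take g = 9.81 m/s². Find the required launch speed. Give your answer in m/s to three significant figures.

From R = (v₀² / g) sin 2θ: v₀ = √(gR / sin 2θ).
v₀ = √(9.81 × 270 / sin 116.2°) = √(2649 / 0.8973) = √2952.0 = 54.33 m/s.

54.3 m/s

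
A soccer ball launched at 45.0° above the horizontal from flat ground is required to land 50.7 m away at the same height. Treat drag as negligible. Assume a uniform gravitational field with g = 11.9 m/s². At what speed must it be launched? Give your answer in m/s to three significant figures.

24.6 m/s

Level-ground range: R = v₀² sin(2θ)/g, so v₀ = √(gR / sin 2θ).
v₀ = √(11.9 × 50.7 / sin 90.00°) = √(603.3 / 1.000) = √603.33 = 24.56 m/s.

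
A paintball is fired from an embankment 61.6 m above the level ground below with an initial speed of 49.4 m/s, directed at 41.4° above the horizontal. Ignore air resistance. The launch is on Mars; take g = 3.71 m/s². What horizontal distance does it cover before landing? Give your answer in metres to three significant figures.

716 m

vₓ = 49.40 cos 41.4° = 37.06 m/s; v_y0 = 49.40 sin 41.4° = 32.67 m/s.
The projectile lands when y = 61.6 + (32.67) t − ½·3.71·t² = 0. Positive root: t = (32.67 + √(32.67² + 2·3.71·61.6)) / 3.71 = (32.67 + 39.04) / 3.71 = 19.33 s.
Horizontal distance: R = vₓ t = 37.06 × 19.33 = 716.3 m.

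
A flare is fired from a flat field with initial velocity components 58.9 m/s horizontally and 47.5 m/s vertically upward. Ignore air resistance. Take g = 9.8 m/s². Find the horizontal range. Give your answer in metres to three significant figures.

571 m

Time aloft: T = 2 v_y0 / g = 2 × 47.50 / 9.80 = 9.694 s.
Range: R = vₓ T = 58.90 × 9.694 = 571.0 m.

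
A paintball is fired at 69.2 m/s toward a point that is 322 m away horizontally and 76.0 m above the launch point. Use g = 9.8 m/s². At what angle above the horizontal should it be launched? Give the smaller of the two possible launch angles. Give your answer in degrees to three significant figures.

Trajectory: y = x tanθ − g x² (1 + tan²θ)/(2v₀²). With x = 322, y = 76.0, v₀ = 69.2, g = 9.80:
106.1 tan²θ − 322 tanθ + (182.1) = 0.
tanθ = [322 ± √(322² − 4 × 106.1 × (182.1))] / (2 × 106.1) = (322 ± 162.5) / 212.2, giving tanθ = 0.7517 or 2.283.
θ = 36.93° or 66.35°; the smaller is 36.93°.

36.9°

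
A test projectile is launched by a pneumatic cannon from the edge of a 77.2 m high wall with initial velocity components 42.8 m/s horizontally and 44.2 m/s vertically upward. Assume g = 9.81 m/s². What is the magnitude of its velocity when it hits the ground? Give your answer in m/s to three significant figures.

With up positive and y = 0 at the ground: y(t) = 77.2 + (44.20) t − 4.905 t². Setting y = 0 and taking the positive root: t = [44.20 + √(44.20² + 2·9.81·77.2)] / 9.81 = (44.20 + 58.89) / 9.81 = 10.51 s.
Vertical velocity at impact: v_y = v_y0 − g t = 44.20 − 9.81 × 10.51 = −58.89 m/s.
Speed: |v| = √(vₓ² + v_y²) = √(42.80² + 58.89²) = 72.80 m/s.

72.8 m/s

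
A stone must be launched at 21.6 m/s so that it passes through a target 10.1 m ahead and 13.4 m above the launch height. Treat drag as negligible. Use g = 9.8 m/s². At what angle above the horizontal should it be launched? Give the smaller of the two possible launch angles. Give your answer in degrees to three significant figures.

60.4°

Trajectory: y = x tanθ − g x² (1 + tan²θ)/(2v₀²). With x = 10.1, y = 13.4, v₀ = 21.6, g = 9.80:
1.071 tan²θ − 10.1 tanθ + (14.47) = 0.
tanθ = [10.1 ± √(10.1² − 4 × 1.071 × (14.47))] / (2 × 1.071) = (10.1 ± 6.324) / 2.143, giving tanθ = 1.762 or 7.665.
θ = 60.43° or 82.57°; the smaller is 60.43°.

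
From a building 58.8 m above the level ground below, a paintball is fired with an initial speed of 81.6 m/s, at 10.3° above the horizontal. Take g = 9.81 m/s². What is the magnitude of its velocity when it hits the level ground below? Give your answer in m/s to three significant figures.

88.4 m/s

Components: vₓ = 81.60 cos 10.3° = 80.29 m/s, v_y0 = 81.60 sin 10.3° = 14.59 m/s.
The projectile lands when y = 58.8 + (14.59) t − ½·9.81·t² = 0. Positive root: t = (14.59 + √(14.59² + 2·9.81·58.8)) / 9.81 = (14.59 + 36.97) / 9.81 = 5.256 s.
Vertical velocity at impact: v_y = v_y0 − g t = 14.59 − 9.81 × 5.256 = −36.97 m/s.
Speed: |v| = √(vₓ² + v_y²) = √(80.29² + 36.97²) = 88.39 m/s.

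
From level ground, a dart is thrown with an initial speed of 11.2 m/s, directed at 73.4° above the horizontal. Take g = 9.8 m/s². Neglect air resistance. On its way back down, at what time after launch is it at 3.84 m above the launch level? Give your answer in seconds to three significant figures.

1.74 s

Resolve: vₓ = 11.20 cos 73.4° = 3.200 m/s and v_y0 = 11.20 sin 73.4° = 10.73 m/s.
Height y(t) = 10.73 t − 4.900 t² = 3.84 gives 4.900 t² − 10.73 t + 3.84 = 0.
Quadratic formula: t = (10.73 ± √39.938) / 9.80 = (10.73 ± 6.320) / 9.80 → t = 0.4504 s or 1.740 s.
The descending-branch root is 1.740 s.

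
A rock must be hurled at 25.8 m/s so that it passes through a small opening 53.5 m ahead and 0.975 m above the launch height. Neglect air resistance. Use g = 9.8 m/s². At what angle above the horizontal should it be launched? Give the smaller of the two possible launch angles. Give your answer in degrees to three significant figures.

Trajectory: y = x tanθ − g x² (1 + tan²θ)/(2v₀²). With x = 53.5, y = 0.975, v₀ = 25.8, g = 9.80:
21.07 tan²θ − 53.5 tanθ + (22.04) = 0.
tanθ = [53.5 ± √(53.5² − 4 × 21.07 × (22.04))] / (2 × 21.07) = (53.5 ± 31.69) / 42.14, giving tanθ = 0.5175 or 2.022.
θ = 27.36° or 63.68°; the smaller is 27.36°.

27.4°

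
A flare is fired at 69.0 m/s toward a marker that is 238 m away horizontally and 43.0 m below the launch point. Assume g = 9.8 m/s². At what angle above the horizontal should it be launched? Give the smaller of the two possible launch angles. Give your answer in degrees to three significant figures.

Trajectory: y = x tanθ − g x² (1 + tan²θ)/(2v₀²). With x = 238, y = −43.0, v₀ = 69.0, g = 9.80:
58.30 tan²θ − 238 tanθ + (15.30) = 0.
tanθ = [238 ± √(238² − 4 × 58.30 × (15.30))] / (2 × 58.30) = (238 ± 230.4) / 116.6, giving tanθ = 0.06532 or 4.017.
θ = 3.737° or 76.02°; the smaller is 3.737°.

3.74°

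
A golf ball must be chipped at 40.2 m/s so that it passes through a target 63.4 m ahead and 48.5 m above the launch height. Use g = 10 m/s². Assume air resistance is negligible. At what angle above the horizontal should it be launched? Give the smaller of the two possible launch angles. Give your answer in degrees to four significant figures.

52.11°

Trajectory: y = x tanθ − g x² (1 + tan²θ)/(2v₀²). With x = 63.4, y = 48.5, v₀ = 40.2, g = 10.0:
12.44 tan²θ − 63.4 tanθ + (60.94) = 0.
tanθ = [63.4 ± √(63.4² − 4 × 12.44 × (60.94))] / (2 × 12.44) = (63.4 ± 31.44) / 24.87, giving tanθ = 1.285 or 3.813.
θ = 52.11° or 75.30°; the smaller is 52.11°.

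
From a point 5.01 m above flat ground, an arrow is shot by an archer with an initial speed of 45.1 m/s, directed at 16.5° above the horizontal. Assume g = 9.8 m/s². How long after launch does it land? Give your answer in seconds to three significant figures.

2.96 s

vₓ = 45.10 cos 16.5° = 43.24 m/s; v_y0 = 45.10 sin 16.5° = 12.81 m/s.
The projectile lands when y = 5.01 + (12.81) t − ½·9.80·t² = 0. Positive root: t = (12.81 + √(12.81² + 2·9.80·5.01)) / 9.80 = (12.81 + 16.19) / 9.80 = 2.960 s.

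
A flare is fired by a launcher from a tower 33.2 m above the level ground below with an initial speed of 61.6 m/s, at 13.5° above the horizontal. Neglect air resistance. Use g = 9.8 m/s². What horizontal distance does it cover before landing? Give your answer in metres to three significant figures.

Horizontal component vₓ = 61.60 cos 13.5° = 59.90 m/s; vertical v_y0 = 61.60 sin 13.5° = 14.38 m/s.
The projectile lands when y = 33.2 + (14.38) t − ½·9.80·t² = 0. Positive root: t = (14.38 + √(14.38² + 2·9.80·33.2)) / 9.80 = (14.38 + 29.28) / 9.80 = 4.455 s.
Horizontal distance: R = vₓ t = 59.90 × 4.455 = 266.9 m.

267 m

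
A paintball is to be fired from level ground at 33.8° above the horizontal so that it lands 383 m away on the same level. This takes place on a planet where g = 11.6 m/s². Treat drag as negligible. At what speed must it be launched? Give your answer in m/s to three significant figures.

On level ground R = v₀² sin 2θ / g ⇒ v₀ = √(gR / sin 2θ).
v₀ = √(11.6 × 383 / sin 67.60°) = √(4443 / 0.9245) = √4805.4 = 69.32 m/s.

69.3 m/s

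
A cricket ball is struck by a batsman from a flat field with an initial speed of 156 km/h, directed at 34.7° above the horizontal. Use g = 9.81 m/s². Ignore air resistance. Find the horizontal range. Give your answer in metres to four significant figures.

179.2 m

Convert: 156 km/h = 156/3.6 = 43.33 m/s.
Resolve: vₓ = 43.33 cos 34.7° = 35.63 m/s and v_y0 = 43.33 sin 34.7° = 24.67 m/s.
Time aloft: T = 2 v_y0 / g = 2 × 24.67 / 9.81 = 5.029 s.
Horizontal distance R = vₓ T = 35.63 × 5.029 = 179.2 m.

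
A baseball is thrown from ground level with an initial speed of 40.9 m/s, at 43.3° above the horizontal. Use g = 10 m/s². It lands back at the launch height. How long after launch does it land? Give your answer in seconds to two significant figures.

Resolve: vₓ = 40.90 cos 43.3° = 29.77 m/s and v_y0 = 40.90 sin 43.3° = 28.05 m/s.
Time of flight on level ground: T = 2 v_y0 / g = 2 × 28.05 / 10.0 = 5.610 s.

5.6 s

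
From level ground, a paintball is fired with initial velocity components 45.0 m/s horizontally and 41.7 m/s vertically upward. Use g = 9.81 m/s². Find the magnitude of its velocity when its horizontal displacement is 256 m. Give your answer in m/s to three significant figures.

At x = 256 m, t = x/vₓ = 256/45.00 = 5.689 s.
Vertical velocity there: v_y = v_y0 − g t = 41.70 − 9.81 × 5.689 = −14.11 m/s.
Speed: √(vₓ² + v_y²) = √(45.00² + 14.11²) = 47.16 m/s.

47.2 m/s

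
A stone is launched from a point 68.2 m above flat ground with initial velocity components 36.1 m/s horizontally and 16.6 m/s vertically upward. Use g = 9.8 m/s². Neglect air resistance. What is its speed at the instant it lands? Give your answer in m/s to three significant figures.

54.0 m/s

The projectile lands when y = 68.2 + (16.60) t − ½·9.80·t² = 0. Positive root: t = (16.60 + √(16.60² + 2·9.80·68.2)) / 9.80 = (16.60 + 40.15) / 9.80 = 5.791 s.
Vertical velocity at impact: v_y = v_y0 − g t = 16.60 − 9.80 × 5.791 = −40.15 m/s.
Speed: |v| = √(vₓ² + v_y²) = √(36.10² + 40.15²) = 54.00 m/s.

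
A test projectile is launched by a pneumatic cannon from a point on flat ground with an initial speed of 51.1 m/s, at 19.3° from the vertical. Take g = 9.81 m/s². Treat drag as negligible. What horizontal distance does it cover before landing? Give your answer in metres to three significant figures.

Resolve: vₓ = 51.10 sin 19.3° = 16.89 m/s and v_y0 = 51.10 cos 19.3° = 48.23 m/s.
Time aloft: T = 2 v_y0 / g = 2 × 48.23 / 9.81 = 9.832 s.
Horizontal distance R = vₓ T = 16.89 × 9.832 = 166.1 m.

166 m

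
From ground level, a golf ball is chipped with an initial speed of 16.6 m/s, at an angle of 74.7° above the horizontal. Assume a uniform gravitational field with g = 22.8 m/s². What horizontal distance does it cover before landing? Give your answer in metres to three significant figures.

6.15 m

Components: vₓ = 16.60 cos 74.7° = 4.380 m/s, v_y0 = 16.60 sin 74.7° = 16.01 m/s.
Flight time T = 2 v_y0 / g = 1.405 s.
Horizontal distance R = vₓ T = 4.380 × 1.405 = 6.152 m.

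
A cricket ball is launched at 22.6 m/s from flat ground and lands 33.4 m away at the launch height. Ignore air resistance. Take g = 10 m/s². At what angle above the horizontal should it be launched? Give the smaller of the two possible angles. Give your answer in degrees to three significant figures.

20.4°

Level-ground range R = v₀² sin(2θ)/g ⇒ sin(2θ) = gR/v₀² = 10.0 × 33.4 / 22.6² = 0.6539.
2θ = 40.84° or 180° − 40.84° = 139.2°, so θ = 20.42° or 69.58°.
The smaller angle is 20.42°.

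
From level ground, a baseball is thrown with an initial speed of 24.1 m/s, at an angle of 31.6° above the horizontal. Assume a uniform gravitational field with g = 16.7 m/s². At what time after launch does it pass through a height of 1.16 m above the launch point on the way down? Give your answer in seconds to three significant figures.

Resolve: vₓ = 24.10 cos 31.6° = 20.53 m/s and v_y0 = 24.10 sin 31.6° = 12.63 m/s.
Set y = v_y0 t − ½ g t² = 1.16: 8.350 t² − 12.63 t + 1.16 = 0.
Quadratic formula: t = (12.63 ± √120.72) / 16.7 = (12.63 ± 10.99) / 16.7 → t = 0.09824 s or 1.414 s.
The descending-branch root is 1.414 s.

1.41 s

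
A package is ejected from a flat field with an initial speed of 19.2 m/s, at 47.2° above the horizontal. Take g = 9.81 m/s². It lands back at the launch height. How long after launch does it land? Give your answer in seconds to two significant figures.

2.9 s

Resolve: vₓ = 19.20 cos 47.2° = 13.05 m/s and v_y0 = 19.20 sin 47.2° = 14.09 m/s.
It returns to y = 0 when t = 2 v_y0 / g = 2(14.09)/9.81 = 2.872 s.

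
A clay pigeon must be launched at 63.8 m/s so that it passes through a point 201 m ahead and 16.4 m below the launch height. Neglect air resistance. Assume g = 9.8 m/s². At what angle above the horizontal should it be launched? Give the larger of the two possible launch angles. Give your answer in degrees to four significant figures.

75.85°

Trajectory: y = x tanθ − g x² (1 + tan²θ)/(2v₀²). With x = 201, y = −16.4, v₀ = 63.8, g = 9.80:
48.63 tan²θ − 201 tanθ + (32.23) = 0.
tanθ = [201 ± √(201² − 4 × 48.63 × (32.23))] / (2 × 48.63) = (201 ± 184.7) / 97.27, giving tanθ = 0.1671 or 3.966.
θ = 9.488° or 75.85°; the larger is 75.85°.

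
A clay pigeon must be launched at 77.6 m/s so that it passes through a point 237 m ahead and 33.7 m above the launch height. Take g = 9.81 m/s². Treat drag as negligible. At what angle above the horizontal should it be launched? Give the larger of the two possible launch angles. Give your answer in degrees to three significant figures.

Trajectory: y = x tanθ − g x² (1 + tan²θ)/(2v₀²). With x = 237, y = 33.7, v₀ = 77.6, g = 9.81:
45.75 tan²θ − 237 tanθ + (79.45) = 0.
tanθ = [237 ± √(237² − 4 × 45.75 × (79.45))] / (2 × 45.75) = (237 ± 204.0) / 91.50, giving tanθ = 0.3603 or 4.820.
θ = 19.81° or 78.28°; the larger is 78.28°.

78.3°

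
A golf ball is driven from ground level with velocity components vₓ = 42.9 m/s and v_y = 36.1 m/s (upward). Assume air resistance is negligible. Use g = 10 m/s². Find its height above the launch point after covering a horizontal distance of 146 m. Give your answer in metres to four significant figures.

64.95 m

x = vₓ t ⇒ t = 146/42.90 = 3.403 s.
Height: y = v_y0 t − ½ g t² = 36.10 × 3.403 − 5.000 × 3.403² = 122.9 − 57.91 = 64.95 m.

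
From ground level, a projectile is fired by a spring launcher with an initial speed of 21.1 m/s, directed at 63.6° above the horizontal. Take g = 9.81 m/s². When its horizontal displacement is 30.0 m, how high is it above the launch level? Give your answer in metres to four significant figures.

10.28 m

vₓ = 21.10 cos 63.6° = 9.382 m/s; v_y0 = 21.10 sin 63.6° = 18.90 m/s.
Time to reach x = 30.0 m: t = x/vₓ = 30.0/9.382 = 3.198 s.
Height: y = v_y0 t − ½ g t² = 18.90 × 3.198 − 4.905 × 3.198² = 60.43 − 50.15 = 10.28 m.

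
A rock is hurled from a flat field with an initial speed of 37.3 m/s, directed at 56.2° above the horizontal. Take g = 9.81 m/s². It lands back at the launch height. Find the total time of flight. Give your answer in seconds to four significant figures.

6.319 s

Components: vₓ = 37.30 cos 56.2° = 20.75 m/s, v_y0 = 37.30 sin 56.2° = 31.00 m/s.
It returns to y = 0 when t = 2 v_y0 / g = 2(31.00)/9.81 = 6.319 s.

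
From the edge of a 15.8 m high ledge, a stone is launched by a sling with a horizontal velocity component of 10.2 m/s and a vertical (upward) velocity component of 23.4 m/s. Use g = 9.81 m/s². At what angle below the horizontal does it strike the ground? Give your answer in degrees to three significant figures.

70.8°

The projectile lands when y = 15.8 + (23.40) t − ½·9.81·t² = 0. Positive root: t = (23.40 + √(23.40² + 2·9.81·15.8)) / 9.81 = (23.40 + 29.28) / 9.81 = 5.370 s.
At impact: v_y = v_y0 − g t = −29.28 m/s; vₓ = 10.20 m/s.
Angle below horizontal: arctan(|v_y|/vₓ) = arctan(29.28/10.20) = 70.80°.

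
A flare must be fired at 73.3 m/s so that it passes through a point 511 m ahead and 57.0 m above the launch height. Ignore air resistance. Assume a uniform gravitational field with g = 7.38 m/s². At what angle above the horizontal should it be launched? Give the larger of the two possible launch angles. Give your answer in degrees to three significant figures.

Trajectory: y = x tanθ − g x² (1 + tan²θ)/(2v₀²). With x = 511, y = 57.0, v₀ = 73.3, g = 7.38:
179.3 tan²θ − 511 tanθ + (236.3) = 0.
tanθ = [511 ± √(511² − 4 × 179.3 × (236.3))] / (2 × 179.3) = (511 ± 302.6) / 358.7, giving tanθ = 0.5809 or 2.269.
θ = 30.15° or 66.21°; the larger is 66.21°.

66.2°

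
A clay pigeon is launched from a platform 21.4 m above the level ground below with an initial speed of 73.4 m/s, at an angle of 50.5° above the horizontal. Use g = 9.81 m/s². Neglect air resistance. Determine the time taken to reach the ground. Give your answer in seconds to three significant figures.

11.9 s

Resolve: vₓ = 73.40 cos 50.5° = 46.69 m/s and v_y0 = 73.40 sin 50.5° = 56.64 m/s.
With up positive and y = 0 at the ground: y(t) = 21.4 + (56.64) t − 4.905 t². Setting y = 0 and taking the positive root: t = [56.64 + √(56.64² + 2·9.81·21.4)] / 9.81 = (56.64 + 60.23) / 9.81 = 11.91 s.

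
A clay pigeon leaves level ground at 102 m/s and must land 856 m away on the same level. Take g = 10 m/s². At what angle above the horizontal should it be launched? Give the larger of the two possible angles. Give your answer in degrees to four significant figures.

62.32°

From R = (v₀²/g) sin 2θ: sin 2θ = 10.0 × 856 / 10404 = 0.8228.
2θ = 55.36° or 180° − 55.36° = 124.6°, so θ = 27.68° or 62.32°.
The larger angle is 62.32°.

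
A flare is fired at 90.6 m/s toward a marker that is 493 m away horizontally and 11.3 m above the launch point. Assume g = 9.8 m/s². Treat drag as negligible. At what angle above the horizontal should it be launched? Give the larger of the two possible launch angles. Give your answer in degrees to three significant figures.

71.8°

Trajectory: y = x tanθ − g x² (1 + tan²θ)/(2v₀²). With x = 493, y = 11.3, v₀ = 90.6, g = 9.80:
145.1 tan²θ − 493 tanθ + (156.4) = 0.
tanθ = [493 ± √(493² − 4 × 145.1 × (156.4))] / (2 × 145.1) = (493 ± 390.2) / 290.2, giving tanθ = 0.3541 or 3.044.
θ = 19.50° or 71.81°; the larger is 71.81°.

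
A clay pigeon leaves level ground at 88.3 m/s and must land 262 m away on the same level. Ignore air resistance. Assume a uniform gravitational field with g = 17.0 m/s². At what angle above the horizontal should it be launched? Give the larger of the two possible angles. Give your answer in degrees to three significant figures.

72.6°

Level-ground range R = v₀² sin(2θ)/g ⇒ sin(2θ) = gR/v₀² = 17.0 × 262 / 88.3² = 0.5713.
2θ = 34.84° or 180° − 34.84° = 145.2°, so θ = 17.42° or 72.58°.
The larger angle is 72.58°.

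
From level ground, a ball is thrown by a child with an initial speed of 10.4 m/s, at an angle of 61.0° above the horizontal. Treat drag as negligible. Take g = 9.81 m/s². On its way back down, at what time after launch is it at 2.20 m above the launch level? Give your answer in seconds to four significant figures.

1.568 s

Components: vₓ = 10.40 cos 61.0° = 5.042 m/s, v_y0 = 10.40 sin 61.0° = 9.096 m/s.
Height y(t) = 9.096 t − 4.905 t² = 2.20 gives 4.905 t² − 9.096 t + 2.20 = 0.
t = [9.096 ± √(9.096² − 2·9.81·2.20)] / 9.81 = (9.096 ± 6.291) / 9.81, so t = 0.2860 s or t = 1.568 s.
The descending-branch root is 1.568 s.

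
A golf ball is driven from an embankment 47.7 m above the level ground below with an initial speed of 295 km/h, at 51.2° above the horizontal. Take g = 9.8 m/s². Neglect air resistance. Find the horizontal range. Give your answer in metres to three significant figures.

Convert: 295 km/h = 295/3.6 = 81.94 m/s.
Horizontal component vₓ = 81.94 cos 51.2° = 51.35 m/s; vertical v_y0 = 81.94 sin 51.2° = 63.86 m/s.
Vertical motion (up positive, ground at y = 0): 4.900 t² − (63.86) t − 47.7 = 0, so t = (63.86 + √(63.86² + 2·9.80·47.7)) / 9.80 = (63.86 + 70.80) / 9.80 = 13.74 s.
Horizontal distance: R = vₓ t = 51.35 × 13.74 = 705.6 m.

706 m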